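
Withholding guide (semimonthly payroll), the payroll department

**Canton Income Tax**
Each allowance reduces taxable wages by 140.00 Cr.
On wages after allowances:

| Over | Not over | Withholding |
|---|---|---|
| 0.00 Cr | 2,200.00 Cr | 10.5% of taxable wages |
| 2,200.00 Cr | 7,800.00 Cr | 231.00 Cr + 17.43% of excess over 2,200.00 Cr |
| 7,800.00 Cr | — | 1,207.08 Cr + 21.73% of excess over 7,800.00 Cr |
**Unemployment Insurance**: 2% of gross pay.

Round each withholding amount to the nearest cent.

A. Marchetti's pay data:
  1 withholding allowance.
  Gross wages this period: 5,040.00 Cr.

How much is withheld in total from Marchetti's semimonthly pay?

802.41 Cr

Canton Income Tax: taxable = 5,040.00 Cr − 1×140.00 Cr = 4,900.00 Cr
  231.00 Cr + 17.43% × (4,900.00 Cr − 2,200.00 Cr) = 231.00 Cr + 17.43% × 2,700.00 Cr = 701.61 Cr
Unemployment Insurance: 2% × 5,040.00 Cr = 100.80 Cr
Total: 701.61 Cr + 100.80 Cr = 802.41 Cr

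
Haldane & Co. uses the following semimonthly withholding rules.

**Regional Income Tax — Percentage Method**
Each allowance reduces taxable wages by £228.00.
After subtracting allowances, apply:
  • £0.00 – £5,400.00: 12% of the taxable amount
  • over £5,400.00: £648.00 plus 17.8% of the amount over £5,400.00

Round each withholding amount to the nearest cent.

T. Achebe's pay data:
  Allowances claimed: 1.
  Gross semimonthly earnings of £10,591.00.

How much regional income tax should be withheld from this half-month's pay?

Regional Income Tax: taxable = £10,591.00 − 1×£228.00 = £10,363.00
  £648.00 + 17.8% × (£10,363.00 − £5,400.00) = £648.00 + 17.8% × £4,963.00 = £1,531.41

£1,531.41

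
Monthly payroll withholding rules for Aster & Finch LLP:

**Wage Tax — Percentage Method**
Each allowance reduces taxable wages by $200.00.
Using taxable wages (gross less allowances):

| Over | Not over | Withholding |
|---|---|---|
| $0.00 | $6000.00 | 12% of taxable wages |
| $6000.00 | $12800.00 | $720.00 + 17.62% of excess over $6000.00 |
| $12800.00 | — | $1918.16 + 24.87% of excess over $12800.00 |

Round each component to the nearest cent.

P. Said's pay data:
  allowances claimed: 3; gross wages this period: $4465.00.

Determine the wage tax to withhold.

Wage Tax: taxable = $4465.00 − 3×$200.00 = $3865.00
  12% × $3865.00 = $463.80

$463.80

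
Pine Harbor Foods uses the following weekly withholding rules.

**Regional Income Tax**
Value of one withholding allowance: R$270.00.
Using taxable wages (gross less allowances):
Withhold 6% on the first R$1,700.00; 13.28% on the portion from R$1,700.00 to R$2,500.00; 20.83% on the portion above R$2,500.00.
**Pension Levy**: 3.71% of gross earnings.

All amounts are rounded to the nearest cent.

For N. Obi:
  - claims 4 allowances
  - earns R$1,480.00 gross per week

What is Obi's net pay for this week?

Regional Income Tax: taxable = R$1,480.00 − 4×R$270.00 = R$400.00
  6% × R$400.00 = R$24.00
Pension Levy: 3.71% × R$1,480.00 = R$54.91
Total withheld: R$24.00 + R$54.91 = R$78.91
Net pay: R$1,480.00 − R$78.91 = R$1,401.09

R$1,401.09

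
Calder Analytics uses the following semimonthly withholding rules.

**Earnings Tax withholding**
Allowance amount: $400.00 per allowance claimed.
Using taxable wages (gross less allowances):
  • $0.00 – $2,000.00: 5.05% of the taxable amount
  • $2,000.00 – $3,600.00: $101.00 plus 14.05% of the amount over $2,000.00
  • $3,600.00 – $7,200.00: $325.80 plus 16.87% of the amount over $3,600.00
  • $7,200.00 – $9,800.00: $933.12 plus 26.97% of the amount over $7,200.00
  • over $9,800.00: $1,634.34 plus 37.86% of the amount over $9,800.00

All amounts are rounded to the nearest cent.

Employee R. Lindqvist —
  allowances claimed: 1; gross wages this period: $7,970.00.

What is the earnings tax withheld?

Earnings Tax: taxable = $7,970.00 − 1×$400.00 = $7,570.00
  $933.12 + 26.97% × ($7,570.00 − $7,200.00) = $933.12 + 26.97% × $370.00 = $1,032.91

$1,032.91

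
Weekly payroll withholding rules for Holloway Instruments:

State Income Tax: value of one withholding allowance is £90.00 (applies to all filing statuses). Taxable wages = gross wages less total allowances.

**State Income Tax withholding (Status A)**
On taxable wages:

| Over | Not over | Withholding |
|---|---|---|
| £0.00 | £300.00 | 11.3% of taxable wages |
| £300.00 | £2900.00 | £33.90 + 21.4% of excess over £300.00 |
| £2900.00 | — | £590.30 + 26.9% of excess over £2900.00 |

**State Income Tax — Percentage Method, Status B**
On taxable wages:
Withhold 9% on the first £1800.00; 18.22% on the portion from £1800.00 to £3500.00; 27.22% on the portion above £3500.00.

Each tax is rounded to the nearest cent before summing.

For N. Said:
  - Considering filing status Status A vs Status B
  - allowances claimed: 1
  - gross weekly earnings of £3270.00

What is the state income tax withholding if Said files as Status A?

£665.62

State Income Tax (Status A): taxable = £3270.00 − 1×£90.00 = £3180.00
  £590.30 + 26.9% × (£3180.00 − £2900.00) = £590.30 + 26.9% × £280.00 = £665.62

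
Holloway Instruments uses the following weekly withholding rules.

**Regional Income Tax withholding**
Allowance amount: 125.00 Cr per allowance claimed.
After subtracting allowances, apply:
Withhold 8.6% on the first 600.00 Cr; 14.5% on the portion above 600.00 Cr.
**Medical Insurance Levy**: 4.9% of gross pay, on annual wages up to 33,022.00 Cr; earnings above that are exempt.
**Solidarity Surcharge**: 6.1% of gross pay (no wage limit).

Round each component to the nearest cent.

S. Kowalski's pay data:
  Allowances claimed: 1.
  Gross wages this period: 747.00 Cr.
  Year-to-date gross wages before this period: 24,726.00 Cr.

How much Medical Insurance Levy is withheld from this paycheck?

Medical Insurance Levy: 4.9% × 747.00 Cr = 36.60 Cr

36.60 Cr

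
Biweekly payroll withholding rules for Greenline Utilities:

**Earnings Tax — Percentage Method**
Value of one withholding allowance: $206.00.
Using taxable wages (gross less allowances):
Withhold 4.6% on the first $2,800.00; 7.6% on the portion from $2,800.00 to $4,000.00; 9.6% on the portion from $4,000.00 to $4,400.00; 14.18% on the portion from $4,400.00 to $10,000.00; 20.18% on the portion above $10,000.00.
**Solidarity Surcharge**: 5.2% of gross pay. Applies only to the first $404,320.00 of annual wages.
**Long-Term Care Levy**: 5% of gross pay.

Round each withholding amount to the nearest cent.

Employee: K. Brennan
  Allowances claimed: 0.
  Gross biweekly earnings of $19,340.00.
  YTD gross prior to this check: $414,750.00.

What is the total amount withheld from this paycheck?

Earnings Tax: taxable = $19,340.00
  $1,052.48 + 20.18% × ($19,340.00 − $10,000.00) = $1,052.48 + 20.18% × $9,340.00 = $2,937.29
Solidarity Surcharge: YTD $414,750.00 ≥ cap $404,320.00 → $0.00
Long-Term Care Levy: 5% × $19,340.00 = $967.00
Total: $2,937.29 + $0.00 + $967.00 = $3,904.29

$3,904.29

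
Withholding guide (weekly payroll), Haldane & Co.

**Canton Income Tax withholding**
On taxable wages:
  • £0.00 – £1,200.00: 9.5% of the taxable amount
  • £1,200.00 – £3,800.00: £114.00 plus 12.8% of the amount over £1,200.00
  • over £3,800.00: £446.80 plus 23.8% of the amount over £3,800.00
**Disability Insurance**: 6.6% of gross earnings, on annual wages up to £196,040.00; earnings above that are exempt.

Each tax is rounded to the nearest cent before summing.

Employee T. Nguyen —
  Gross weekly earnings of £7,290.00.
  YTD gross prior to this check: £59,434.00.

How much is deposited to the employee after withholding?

Canton Income Tax: taxable = £7,290.00
  £446.80 + 23.8% × (£7,290.00 − £3,800.00) = £446.80 + 23.8% × £3,490.00 = £1,277.42
Disability Insurance: 6.6% × £7,290.00 = £481.14
Total withheld: £1,277.42 + £481.14 = £1,758.56
Net pay: £7,290.00 − £1,758.56 = £5,531.44

£5,531.44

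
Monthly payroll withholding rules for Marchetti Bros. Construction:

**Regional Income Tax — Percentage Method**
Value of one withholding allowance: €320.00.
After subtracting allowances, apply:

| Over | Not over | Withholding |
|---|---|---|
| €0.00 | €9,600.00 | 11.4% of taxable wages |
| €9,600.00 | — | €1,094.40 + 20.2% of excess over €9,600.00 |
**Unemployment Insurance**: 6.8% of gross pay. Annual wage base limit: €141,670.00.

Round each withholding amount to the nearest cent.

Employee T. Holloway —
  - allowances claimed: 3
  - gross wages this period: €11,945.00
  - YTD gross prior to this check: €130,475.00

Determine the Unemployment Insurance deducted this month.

€761.26

Unemployment Insurance: cap €141,670.00 − YTD €130,475.00 = €11,195.00 subject; 6.8% × €11,195.00 = €761.26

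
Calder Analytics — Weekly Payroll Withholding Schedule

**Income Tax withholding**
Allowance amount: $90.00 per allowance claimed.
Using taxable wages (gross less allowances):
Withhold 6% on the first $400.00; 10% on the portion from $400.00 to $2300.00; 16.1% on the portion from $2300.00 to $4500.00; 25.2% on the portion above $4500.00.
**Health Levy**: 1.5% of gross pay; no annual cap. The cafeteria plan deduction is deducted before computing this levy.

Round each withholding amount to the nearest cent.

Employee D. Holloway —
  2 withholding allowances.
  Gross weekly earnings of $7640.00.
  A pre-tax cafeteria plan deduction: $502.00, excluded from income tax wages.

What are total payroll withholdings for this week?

$1294.69

Income Tax: taxable = $7640.00 − $502.00 − 2×$90.00 = $6958.00
  $568.20 + 25.2% × ($6958.00 − $4500.00) = $568.20 + 25.2% × $2458.00 = $1187.62
Health Levy: 1.5% × $7138.00 = $107.07
Total: $1187.62 + $107.07 = $1294.69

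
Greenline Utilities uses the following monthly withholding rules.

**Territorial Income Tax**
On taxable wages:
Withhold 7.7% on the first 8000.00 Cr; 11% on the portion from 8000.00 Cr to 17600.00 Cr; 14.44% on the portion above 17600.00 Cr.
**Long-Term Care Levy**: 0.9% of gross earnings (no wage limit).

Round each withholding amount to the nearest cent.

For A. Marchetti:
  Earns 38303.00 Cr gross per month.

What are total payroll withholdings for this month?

Territorial Income Tax: taxable = 38303.00 Cr
  1672.00 Cr + 14.44% × (38303.00 Cr − 17600.00 Cr) = 1672.00 Cr + 14.44% × 20703.00 Cr = 4661.51 Cr
Long-Term Care Levy: 0.9% × 38303.00 Cr = 344.73 Cr
Total: 4661.51 Cr + 344.73 Cr = 5006.24 Cr

5006.24 Cr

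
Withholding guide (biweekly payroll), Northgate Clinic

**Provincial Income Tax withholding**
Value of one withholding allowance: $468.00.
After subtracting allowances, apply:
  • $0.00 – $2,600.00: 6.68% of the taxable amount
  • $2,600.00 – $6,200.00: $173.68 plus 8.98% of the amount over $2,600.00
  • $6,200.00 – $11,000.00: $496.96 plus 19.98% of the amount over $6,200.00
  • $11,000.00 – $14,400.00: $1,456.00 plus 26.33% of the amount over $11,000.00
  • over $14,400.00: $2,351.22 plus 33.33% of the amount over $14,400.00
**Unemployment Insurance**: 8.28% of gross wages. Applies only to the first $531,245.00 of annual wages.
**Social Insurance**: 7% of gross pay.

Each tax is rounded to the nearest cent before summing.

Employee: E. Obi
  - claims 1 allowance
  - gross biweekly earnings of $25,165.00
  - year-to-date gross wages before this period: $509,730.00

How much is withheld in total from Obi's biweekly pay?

Provincial Income Tax: taxable = $25,165.00 − 1×$468.00 = $24,697.00
  $2,351.22 + 33.33% × ($24,697.00 − $14,400.00) = $2,351.22 + 33.33% × $10,297.00 = $5,783.21
Unemployment Insurance: cap $531,245.00 − YTD $509,730.00 = $21,515.00 subject; 8.28% × $21,515.00 = $1,781.44
Social Insurance: 7% × $25,165.00 = $1,761.55
Total: $5,783.21 + $1,781.44 + $1,761.55 = $9,326.20

$9,326.20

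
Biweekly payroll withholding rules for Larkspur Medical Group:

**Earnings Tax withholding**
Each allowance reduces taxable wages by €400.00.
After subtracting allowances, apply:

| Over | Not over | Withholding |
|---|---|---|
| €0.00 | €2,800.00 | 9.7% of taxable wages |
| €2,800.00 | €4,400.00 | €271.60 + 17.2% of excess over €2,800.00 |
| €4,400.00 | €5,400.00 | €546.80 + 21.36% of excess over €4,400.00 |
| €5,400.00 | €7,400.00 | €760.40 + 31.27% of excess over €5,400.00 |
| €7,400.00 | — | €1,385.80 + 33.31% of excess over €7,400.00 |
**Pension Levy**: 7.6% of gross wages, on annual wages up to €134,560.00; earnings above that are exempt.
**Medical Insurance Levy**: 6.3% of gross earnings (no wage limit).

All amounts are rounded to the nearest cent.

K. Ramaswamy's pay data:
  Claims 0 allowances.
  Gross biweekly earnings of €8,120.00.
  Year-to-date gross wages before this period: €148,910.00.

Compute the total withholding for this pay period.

Earnings Tax: taxable = €8,120.00
  €1,385.80 + 33.31% × (€8,120.00 − €7,400.00) = €1,385.80 + 33.31% × €720.00 = €1,625.63
Pension Levy: YTD €148,910.00 ≥ cap €134,560.00 → €0.00
Medical Insurance Levy: 6.3% × €8,120.00 = €511.56
Total: €1,625.63 + €0.00 + €511.56 = €2,137.19

€2,137.19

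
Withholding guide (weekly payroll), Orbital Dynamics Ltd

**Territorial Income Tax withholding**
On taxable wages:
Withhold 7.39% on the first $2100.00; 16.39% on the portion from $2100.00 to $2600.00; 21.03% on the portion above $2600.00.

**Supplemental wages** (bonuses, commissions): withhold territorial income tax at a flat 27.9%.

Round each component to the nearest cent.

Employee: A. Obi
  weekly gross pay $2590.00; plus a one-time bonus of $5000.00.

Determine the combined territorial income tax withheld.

$1630.50

Territorial Income Tax: taxable = $2590.00
  $155.19 + 16.39% × ($2590.00 − $2100.00) = $155.19 + 16.39% × $490.00 = $235.50
Supplemental (27.9% flat on bonus): 27.9% × $5000.00 = $1395.00
Total territorial income tax: $235.50 + $1395.00 = $1630.50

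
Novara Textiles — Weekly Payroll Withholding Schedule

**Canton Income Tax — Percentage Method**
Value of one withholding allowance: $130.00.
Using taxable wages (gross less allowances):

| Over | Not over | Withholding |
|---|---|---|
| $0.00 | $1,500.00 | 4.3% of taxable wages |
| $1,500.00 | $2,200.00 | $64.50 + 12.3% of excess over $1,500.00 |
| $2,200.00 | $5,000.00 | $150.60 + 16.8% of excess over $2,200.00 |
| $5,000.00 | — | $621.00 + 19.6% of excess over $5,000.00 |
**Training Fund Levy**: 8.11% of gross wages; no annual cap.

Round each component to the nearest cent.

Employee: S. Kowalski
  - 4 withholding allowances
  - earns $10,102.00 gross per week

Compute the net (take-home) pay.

$7,763.66

Canton Income Tax: taxable = $10,102.00 − 4×$130.00 = $9,582.00
  $621.00 + 19.6% × ($9,582.00 − $5,000.00) = $621.00 + 19.6% × $4,582.00 = $1,519.07
Training Fund Levy: 8.11% × $10,102.00 = $819.27
Total withheld: $1,519.07 + $819.27 = $2,338.34
Net pay: $10,102.00 − $2,338.34 = $7,763.66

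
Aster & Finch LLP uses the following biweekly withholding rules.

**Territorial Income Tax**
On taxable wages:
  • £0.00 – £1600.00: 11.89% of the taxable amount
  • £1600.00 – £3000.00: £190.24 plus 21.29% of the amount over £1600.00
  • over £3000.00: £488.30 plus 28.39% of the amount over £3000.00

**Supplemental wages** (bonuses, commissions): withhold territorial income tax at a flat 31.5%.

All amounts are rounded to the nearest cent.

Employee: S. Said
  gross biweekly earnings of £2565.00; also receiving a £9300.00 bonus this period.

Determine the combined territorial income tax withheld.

Territorial Income Tax: taxable = £2565.00
  £190.24 + 21.29% × (£2565.00 − £1600.00) = £190.24 + 21.29% × £965.00 = £395.69
Supplemental (31.5% flat on bonus): 31.5% × £9300.00 = £2929.50
Total territorial income tax: £395.69 + £2929.50 = £3325.19

£3325.19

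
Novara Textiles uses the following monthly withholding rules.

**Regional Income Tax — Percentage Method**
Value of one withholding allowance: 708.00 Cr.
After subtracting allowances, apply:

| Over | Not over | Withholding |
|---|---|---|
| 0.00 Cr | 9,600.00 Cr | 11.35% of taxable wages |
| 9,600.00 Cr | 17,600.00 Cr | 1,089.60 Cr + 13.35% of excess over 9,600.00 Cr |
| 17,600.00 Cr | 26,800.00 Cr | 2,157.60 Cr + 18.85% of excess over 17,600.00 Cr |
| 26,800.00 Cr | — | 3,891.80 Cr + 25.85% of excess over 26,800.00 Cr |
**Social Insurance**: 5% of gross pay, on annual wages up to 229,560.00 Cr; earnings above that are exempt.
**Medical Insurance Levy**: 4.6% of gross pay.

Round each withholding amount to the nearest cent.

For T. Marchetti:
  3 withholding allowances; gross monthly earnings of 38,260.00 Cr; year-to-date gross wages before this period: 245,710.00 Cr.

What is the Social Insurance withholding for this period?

0.00 Cr

Social Insurance: YTD 245,710.00 Cr ≥ cap 229,560.00 Cr → 0.00 Cr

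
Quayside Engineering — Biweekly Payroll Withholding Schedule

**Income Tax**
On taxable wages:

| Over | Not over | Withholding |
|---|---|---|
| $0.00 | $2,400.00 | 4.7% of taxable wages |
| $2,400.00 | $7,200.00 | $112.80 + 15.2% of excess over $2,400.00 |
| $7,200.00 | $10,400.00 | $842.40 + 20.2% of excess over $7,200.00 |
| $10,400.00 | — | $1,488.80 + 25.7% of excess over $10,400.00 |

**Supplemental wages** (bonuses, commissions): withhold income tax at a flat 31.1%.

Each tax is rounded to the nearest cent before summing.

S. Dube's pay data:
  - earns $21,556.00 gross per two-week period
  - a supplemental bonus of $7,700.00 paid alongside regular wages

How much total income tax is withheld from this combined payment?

Income Tax: taxable = $21,556.00
  $1,488.80 + 25.7% × ($21,556.00 − $10,400.00) = $1,488.80 + 25.7% × $11,156.00 = $4,355.89
Supplemental (31.1% flat on bonus): 31.1% × $7,700.00 = $2,394.70
Total income tax: $4,355.89 + $2,394.70 = $6,750.59

$6,750.59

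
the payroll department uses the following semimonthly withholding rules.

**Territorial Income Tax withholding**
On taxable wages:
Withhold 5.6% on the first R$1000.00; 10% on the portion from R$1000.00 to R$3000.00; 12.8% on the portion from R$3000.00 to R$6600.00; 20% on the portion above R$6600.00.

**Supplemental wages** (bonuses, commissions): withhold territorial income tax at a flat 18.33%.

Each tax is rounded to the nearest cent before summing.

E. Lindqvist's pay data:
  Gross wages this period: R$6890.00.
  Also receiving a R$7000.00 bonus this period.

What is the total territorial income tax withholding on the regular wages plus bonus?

Territorial Income Tax: taxable = R$6890.00
  R$716.80 + 20% × (R$6890.00 − R$6600.00) = R$716.80 + 20% × R$290.00 = R$774.80
Supplemental (18.33% flat on bonus): 18.33% × R$7000.00 = R$1283.10
Total territorial income tax: R$774.80 + R$1283.10 = R$2057.90

R$2057.90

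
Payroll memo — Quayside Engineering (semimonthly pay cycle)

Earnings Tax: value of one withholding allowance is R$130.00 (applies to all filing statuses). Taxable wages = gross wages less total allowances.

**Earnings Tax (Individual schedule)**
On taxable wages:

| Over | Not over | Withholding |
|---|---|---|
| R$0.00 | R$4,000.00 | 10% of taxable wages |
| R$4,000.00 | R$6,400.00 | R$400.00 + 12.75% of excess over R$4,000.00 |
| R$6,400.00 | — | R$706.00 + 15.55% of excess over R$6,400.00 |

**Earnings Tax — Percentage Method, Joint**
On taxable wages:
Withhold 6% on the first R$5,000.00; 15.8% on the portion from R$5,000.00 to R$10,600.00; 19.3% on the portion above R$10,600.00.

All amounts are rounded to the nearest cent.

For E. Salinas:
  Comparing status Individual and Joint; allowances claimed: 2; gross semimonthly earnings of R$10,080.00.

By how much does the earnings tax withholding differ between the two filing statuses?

R$176.25

Earnings Tax (Individual): taxable = R$10,080.00 − 2×R$130.00 = R$9,820.00
  R$706.00 + 15.55% × (R$9,820.00 − R$6,400.00) = R$706.00 + 15.55% × R$3,420.00 = R$1,237.81
Earnings Tax (Joint): taxable = R$10,080.00 − 2×R$130.00 = R$9,820.00
  R$300.00 + 15.8% × (R$9,820.00 − R$5,000.00) = R$300.00 + 15.8% × R$4,820.00 = R$1,061.56
Difference: |R$1,237.81 − R$1,061.56| = R$176.25 (higher under Individual)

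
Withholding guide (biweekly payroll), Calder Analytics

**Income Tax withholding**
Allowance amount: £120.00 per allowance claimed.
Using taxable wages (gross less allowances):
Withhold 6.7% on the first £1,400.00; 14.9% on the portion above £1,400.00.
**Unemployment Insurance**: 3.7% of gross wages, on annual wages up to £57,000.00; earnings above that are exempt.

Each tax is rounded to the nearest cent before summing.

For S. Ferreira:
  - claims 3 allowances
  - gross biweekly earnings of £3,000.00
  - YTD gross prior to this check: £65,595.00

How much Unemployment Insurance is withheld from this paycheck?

Unemployment Insurance: YTD £65,595.00 ≥ cap £57,000.00 → £0.00

£0.00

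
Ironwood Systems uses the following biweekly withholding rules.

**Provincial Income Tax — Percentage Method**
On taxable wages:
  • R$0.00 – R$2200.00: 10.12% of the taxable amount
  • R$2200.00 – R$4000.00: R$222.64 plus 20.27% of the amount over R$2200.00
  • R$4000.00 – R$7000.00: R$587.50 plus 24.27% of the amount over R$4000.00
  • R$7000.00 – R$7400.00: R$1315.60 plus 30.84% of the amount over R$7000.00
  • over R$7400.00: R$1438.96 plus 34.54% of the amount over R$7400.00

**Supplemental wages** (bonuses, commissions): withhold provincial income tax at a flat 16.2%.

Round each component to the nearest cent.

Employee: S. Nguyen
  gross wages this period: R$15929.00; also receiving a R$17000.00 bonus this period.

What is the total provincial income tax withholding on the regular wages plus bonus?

Provincial Income Tax: taxable = R$15929.00
  R$1438.96 + 34.54% × (R$15929.00 − R$7400.00) = R$1438.96 + 34.54% × R$8529.00 = R$4384.88
Supplemental (16.2% flat on bonus): 16.2% × R$17000.00 = R$2754.00
Total provincial income tax: R$4384.88 + R$2754.00 = R$7138.88

R$7138.88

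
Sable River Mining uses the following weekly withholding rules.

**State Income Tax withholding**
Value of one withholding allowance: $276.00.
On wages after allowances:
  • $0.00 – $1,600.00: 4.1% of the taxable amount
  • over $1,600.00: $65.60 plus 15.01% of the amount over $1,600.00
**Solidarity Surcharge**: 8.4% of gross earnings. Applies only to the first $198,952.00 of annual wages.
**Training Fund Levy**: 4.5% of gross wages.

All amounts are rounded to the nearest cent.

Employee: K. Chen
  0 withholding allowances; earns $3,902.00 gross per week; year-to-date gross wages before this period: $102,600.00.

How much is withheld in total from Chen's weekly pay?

$914.49

State Income Tax: taxable = $3,902.00
  $65.60 + 15.01% × ($3,902.00 − $1,600.00) = $65.60 + 15.01% × $2,302.00 = $411.13
Solidarity Surcharge: 8.4% × $3,902.00 = $327.77
Training Fund Levy: 4.5% × $3,902.00 = $175.59
Total: $411.13 + $327.77 + $175.59 = $914.49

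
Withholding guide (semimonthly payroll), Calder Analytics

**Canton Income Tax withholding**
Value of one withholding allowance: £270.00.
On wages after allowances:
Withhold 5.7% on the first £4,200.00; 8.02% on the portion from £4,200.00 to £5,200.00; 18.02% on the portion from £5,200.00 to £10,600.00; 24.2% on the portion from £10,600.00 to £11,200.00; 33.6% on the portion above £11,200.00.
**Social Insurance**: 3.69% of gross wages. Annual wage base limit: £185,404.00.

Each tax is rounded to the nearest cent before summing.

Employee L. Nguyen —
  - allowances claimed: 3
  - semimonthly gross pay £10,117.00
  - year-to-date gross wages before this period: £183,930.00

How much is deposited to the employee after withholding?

£9,002.93

Canton Income Tax: taxable = £10,117.00 − 3×£270.00 = £9,307.00
  £319.60 + 18.02% × (£9,307.00 − £5,200.00) = £319.60 + 18.02% × £4,107.00 = £1,059.68
Social Insurance: cap £185,404.00 − YTD £183,930.00 = £1,474.00 subject; 3.69% × £1,474.00 = £54.39
Total withheld: £1,059.68 + £54.39 = £1,114.07
Net pay: £10,117.00 − £1,114.07 = £9,002.93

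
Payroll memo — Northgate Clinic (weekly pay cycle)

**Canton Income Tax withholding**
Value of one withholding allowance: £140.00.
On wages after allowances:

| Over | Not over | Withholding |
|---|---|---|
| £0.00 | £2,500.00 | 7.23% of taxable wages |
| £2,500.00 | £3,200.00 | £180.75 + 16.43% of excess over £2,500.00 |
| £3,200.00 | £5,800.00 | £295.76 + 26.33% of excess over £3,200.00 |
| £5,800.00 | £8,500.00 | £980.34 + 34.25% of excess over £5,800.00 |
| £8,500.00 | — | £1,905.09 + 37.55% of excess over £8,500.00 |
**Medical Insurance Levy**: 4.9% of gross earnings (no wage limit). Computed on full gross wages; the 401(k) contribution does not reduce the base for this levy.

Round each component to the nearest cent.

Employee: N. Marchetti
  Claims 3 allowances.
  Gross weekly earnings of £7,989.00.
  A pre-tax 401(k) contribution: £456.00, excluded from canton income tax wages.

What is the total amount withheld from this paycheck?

£1,821.50

Canton Income Tax: taxable = £7,989.00 − £456.00 − 3×£140.00 = £7,113.00
  £980.34 + 34.25% × (£7,113.00 − £5,800.00) = £980.34 + 34.25% × £1,313.00 = £1,430.04
Medical Insurance Levy: 4.9% × £7,989.00 = £391.46
Total: £1,430.04 + £391.46 = £1,821.50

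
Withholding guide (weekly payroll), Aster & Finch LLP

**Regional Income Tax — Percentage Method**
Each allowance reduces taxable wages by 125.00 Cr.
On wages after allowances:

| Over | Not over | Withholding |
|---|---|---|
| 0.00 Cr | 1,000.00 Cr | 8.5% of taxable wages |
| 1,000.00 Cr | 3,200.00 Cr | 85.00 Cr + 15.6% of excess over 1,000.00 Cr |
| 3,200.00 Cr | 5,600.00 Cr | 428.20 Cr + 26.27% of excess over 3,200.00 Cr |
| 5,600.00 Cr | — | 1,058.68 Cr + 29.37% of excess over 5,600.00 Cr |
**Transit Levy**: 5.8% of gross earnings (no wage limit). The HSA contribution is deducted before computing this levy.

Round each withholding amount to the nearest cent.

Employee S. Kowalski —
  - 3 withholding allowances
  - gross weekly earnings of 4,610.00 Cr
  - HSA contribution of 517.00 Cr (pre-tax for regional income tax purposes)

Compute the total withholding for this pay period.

801.67 Cr

Regional Income Tax: taxable = 4,610.00 Cr − 517.00 Cr − 3×125.00 Cr = 3,718.00 Cr
  428.20 Cr + 26.27% × (3,718.00 Cr − 3,200.00 Cr) = 428.20 Cr + 26.27% × 518.00 Cr = 564.28 Cr
Transit Levy: 5.8% × 4,093.00 Cr = 237.39 Cr
Total: 564.28 Cr + 237.39 Cr = 801.67 Cr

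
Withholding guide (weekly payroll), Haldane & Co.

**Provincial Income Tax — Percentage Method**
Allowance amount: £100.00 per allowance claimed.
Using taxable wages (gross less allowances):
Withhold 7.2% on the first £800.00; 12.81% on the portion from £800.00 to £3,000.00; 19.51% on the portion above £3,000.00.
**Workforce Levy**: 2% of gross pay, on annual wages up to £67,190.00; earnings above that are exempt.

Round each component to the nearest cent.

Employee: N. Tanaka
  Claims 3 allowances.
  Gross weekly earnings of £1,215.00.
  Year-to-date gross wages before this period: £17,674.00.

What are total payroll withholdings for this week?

£96.63

Provincial Income Tax: taxable = £1,215.00 − 3×£100.00 = £915.00
  £57.60 + 12.81% × (£915.00 − £800.00) = £57.60 + 12.81% × £115.00 = £72.33
Workforce Levy: 2% × £1,215.00 = £24.30
Total: £72.33 + £24.30 = £96.63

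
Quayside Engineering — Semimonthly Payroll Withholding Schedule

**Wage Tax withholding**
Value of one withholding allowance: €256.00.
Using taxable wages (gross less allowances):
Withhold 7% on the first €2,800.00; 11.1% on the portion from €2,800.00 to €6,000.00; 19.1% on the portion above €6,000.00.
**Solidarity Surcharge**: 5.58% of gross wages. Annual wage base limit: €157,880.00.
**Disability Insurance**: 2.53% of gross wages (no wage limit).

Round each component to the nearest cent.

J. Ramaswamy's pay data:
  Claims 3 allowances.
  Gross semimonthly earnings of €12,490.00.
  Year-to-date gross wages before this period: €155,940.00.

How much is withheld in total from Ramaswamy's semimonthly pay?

Wage Tax: taxable = €12,490.00 − 3×€256.00 = €11,722.00
  €551.20 + 19.1% × (€11,722.00 − €6,000.00) = €551.20 + 19.1% × €5,722.00 = €1,644.10
Solidarity Surcharge: cap €157,880.00 − YTD €155,940.00 = €1,940.00 subject; 5.58% × €1,940.00 = €108.25
Disability Insurance: 2.53% × €12,490.00 = €316.00
Total: €1,644.10 + €108.25 + €316.00 = €2,068.35

€2,068.35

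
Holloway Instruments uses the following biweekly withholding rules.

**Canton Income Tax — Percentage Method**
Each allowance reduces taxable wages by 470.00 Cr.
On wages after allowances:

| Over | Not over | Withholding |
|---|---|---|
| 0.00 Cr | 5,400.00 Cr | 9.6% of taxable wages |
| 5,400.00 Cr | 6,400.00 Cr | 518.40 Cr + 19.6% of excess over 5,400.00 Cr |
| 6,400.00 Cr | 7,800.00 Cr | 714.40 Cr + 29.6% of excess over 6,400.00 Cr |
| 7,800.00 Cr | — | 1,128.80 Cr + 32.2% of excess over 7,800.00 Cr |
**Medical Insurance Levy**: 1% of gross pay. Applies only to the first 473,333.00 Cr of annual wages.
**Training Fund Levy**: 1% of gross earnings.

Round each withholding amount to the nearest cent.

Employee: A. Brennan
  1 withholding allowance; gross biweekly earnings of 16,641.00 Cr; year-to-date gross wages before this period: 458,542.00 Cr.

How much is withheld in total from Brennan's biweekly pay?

Canton Income Tax: taxable = 16,641.00 Cr − 1×470.00 Cr = 16,171.00 Cr
  1,128.80 Cr + 32.2% × (16,171.00 Cr − 7,800.00 Cr) = 1,128.80 Cr + 32.2% × 8,371.00 Cr = 3,824.26 Cr
Medical Insurance Levy: cap 473,333.00 Cr − YTD 458,542.00 Cr = 14,791.00 Cr subject; 1% × 14,791.00 Cr = 147.91 Cr
Training Fund Levy: 1% × 16,641.00 Cr = 166.41 Cr
Total: 3,824.26 Cr + 147.91 Cr + 166.41 Cr = 4,138.58 Cr

4,138.58 Cr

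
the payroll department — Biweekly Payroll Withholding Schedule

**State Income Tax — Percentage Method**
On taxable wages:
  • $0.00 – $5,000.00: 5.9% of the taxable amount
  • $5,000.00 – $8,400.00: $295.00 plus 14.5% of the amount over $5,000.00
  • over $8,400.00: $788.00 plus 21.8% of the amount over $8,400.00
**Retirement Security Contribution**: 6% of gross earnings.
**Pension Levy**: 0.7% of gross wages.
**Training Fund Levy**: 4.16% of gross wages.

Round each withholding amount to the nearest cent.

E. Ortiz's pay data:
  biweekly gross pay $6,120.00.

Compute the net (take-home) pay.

$4,997.97

State Income Tax: taxable = $6,120.00
  $295.00 + 14.5% × ($6,120.00 − $5,000.00) = $295.00 + 14.5% × $1,120.00 = $457.40
Retirement Security Contribution: 6% × $6,120.00 = $367.20
Pension Levy: 0.7% × $6,120.00 = $42.84
Training Fund Levy: 4.16% × $6,120.00 = $254.59
Total withheld: $457.40 + $367.20 + $42.84 + $254.59 = $1,122.03
Net pay: $6,120.00 − $1,122.03 = $4,997.97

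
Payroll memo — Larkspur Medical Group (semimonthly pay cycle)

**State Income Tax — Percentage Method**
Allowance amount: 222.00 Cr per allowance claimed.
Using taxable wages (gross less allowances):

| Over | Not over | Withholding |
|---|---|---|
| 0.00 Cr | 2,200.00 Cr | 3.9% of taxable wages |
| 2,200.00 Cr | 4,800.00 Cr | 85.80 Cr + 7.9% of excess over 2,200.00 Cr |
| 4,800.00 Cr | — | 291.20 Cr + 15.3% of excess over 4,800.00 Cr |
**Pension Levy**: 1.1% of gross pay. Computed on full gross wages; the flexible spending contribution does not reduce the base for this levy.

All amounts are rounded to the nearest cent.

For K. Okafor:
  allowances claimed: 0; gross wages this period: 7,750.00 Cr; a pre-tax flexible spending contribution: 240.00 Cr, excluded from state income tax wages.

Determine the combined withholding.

State Income Tax: taxable = 7,750.00 Cr − 240.00 Cr = 7,510.00 Cr
  291.20 Cr + 15.3% × (7,510.00 Cr − 4,800.00 Cr) = 291.20 Cr + 15.3% × 2,710.00 Cr = 705.83 Cr
Pension Levy: 1.1% × 7,750.00 Cr = 85.25 Cr
Total: 705.83 Cr + 85.25 Cr = 791.08 Cr

791.08 Cr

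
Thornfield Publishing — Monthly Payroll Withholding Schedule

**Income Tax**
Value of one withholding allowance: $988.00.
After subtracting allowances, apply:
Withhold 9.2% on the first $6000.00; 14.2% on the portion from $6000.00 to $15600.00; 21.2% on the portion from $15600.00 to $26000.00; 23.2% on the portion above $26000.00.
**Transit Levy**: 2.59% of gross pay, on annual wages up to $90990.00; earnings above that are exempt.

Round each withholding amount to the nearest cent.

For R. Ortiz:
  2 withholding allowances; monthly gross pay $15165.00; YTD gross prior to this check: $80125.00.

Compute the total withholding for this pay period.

$1854.24

Income Tax: taxable = $15165.00 − 2×$988.00 = $13189.00
  $552.00 + 14.2% × ($13189.00 − $6000.00) = $552.00 + 14.2% × $7189.00 = $1572.84
Transit Levy: cap $90990.00 − YTD $80125.00 = $10865.00 subject; 2.59% × $10865.00 = $281.40
Total: $1572.84 + $281.40 = $1854.24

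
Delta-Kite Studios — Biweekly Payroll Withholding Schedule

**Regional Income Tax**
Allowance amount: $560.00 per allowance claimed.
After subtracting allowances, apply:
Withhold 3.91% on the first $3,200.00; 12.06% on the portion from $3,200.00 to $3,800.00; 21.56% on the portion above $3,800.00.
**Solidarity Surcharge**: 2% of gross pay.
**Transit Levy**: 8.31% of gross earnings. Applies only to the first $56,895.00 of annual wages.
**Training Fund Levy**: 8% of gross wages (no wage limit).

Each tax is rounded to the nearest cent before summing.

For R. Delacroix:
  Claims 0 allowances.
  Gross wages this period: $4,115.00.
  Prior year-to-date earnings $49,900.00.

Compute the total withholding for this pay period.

Regional Income Tax: taxable = $4,115.00
  $197.48 + 21.56% × ($4,115.00 − $3,800.00) = $197.48 + 21.56% × $315.00 = $265.39
Solidarity Surcharge: 2% × $4,115.00 = $82.30
Transit Levy: 8.31% × $4,115.00 = $341.96
Training Fund Levy: 8% × $4,115.00 = $329.20
Total: $265.39 + $82.30 + $341.96 + $329.20 = $1,018.85

$1,018.85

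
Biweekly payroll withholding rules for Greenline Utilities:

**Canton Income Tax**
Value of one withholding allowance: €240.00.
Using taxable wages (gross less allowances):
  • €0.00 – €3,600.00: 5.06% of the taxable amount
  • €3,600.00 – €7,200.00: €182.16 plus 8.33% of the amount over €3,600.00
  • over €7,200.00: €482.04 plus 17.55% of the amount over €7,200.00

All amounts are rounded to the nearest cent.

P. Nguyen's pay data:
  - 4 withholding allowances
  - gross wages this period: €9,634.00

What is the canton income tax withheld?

Canton Income Tax: taxable = €9,634.00 − 4×€240.00 = €8,674.00
  €482.04 + 17.55% × (€8,674.00 − €7,200.00) = €482.04 + 17.55% × €1,474.00 = €740.73

€740.73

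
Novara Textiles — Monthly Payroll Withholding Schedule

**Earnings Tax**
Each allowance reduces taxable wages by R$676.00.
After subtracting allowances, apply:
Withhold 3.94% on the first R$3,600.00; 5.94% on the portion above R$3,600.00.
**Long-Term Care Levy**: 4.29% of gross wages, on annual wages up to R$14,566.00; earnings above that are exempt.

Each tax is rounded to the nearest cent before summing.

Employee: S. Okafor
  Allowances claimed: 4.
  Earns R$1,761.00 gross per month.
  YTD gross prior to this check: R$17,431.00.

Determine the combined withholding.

R$0.00

Earnings Tax: taxable = R$1,761.00 − 4×R$676.00 = R$-943.00
  Taxable ≤ 0 → R$0.00
Long-Term Care Levy: YTD R$17,431.00 ≥ cap R$14,566.00 → R$0.00
Total: R$0.00 + R$0.00 = R$0.00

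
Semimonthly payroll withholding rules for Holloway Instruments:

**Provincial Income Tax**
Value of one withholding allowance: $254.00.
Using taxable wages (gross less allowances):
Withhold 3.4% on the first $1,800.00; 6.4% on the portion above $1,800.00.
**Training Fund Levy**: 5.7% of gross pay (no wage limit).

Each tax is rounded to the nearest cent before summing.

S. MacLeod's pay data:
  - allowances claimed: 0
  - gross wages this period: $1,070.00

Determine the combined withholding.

$97.37

Provincial Income Tax: taxable = $1,070.00
  3.4% × $1,070.00 = $36.38
Training Fund Levy: 5.7% × $1,070.00 = $60.99
Total: $36.38 + $60.99 = $97.37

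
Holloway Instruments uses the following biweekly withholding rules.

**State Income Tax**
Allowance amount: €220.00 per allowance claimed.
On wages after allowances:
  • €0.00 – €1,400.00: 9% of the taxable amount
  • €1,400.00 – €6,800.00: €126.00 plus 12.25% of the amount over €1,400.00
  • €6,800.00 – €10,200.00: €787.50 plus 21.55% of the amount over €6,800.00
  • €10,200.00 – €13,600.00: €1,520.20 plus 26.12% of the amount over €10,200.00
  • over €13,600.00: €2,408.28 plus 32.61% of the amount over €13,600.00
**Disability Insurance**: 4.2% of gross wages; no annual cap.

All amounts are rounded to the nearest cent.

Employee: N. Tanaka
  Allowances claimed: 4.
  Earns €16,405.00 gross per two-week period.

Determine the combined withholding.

€3,725.03

State Income Tax: taxable = €16,405.00 − 4×€220.00 = €15,525.00
  €2,408.28 + 32.61% × (€15,525.00 − €13,600.00) = €2,408.28 + 32.61% × €1,925.00 = €3,036.02
Disability Insurance: 4.2% × €16,405.00 = €689.01
Total: €3,036.02 + €689.01 = €3,725.03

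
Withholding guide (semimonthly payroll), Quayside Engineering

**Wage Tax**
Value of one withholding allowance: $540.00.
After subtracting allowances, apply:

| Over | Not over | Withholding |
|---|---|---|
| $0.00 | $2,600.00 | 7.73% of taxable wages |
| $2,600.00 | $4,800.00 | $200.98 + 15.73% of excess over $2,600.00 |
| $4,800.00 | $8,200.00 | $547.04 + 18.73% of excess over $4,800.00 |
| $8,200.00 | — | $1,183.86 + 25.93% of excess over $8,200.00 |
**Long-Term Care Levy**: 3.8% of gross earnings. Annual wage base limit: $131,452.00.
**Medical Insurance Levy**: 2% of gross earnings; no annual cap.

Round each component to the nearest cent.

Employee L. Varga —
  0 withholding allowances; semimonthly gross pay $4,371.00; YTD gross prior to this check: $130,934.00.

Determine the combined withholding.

$586.66

Wage Tax: taxable = $4,371.00
  $200.98 + 15.73% × ($4,371.00 − $2,600.00) = $200.98 + 15.73% × $1,771.00 = $479.56
Long-Term Care Levy: cap $131,452.00 − YTD $130,934.00 = $518.00 subject; 3.8% × $518.00 = $19.68
Medical Insurance Levy: 2% × $4,371.00 = $87.42
Total: $479.56 + $19.68 + $87.42 = $586.66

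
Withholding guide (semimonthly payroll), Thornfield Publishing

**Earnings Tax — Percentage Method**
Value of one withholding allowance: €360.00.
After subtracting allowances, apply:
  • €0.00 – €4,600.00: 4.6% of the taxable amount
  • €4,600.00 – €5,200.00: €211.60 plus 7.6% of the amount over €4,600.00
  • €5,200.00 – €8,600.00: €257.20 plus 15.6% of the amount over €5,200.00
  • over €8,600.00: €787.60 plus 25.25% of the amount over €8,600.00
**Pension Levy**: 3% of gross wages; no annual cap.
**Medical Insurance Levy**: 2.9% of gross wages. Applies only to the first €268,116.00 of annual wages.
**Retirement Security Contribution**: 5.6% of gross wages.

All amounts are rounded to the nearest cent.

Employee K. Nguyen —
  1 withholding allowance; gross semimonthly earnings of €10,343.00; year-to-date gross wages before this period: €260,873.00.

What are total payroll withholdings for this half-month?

Earnings Tax: taxable = €10,343.00 − 1×€360.00 = €9,983.00
  €787.60 + 25.25% × (€9,983.00 − €8,600.00) = €787.60 + 25.25% × €1,383.00 = €1,136.81
Pension Levy: 3% × €10,343.00 = €310.29
Medical Insurance Levy: cap €268,116.00 − YTD €260,873.00 = €7,243.00 subject; 2.9% × €7,243.00 = €210.05
Retirement Security Contribution: 5.6% × €10,343.00 = €579.21
Total: €1,136.81 + €310.29 + €210.05 + €579.21 = €2,236.36

€2,236.36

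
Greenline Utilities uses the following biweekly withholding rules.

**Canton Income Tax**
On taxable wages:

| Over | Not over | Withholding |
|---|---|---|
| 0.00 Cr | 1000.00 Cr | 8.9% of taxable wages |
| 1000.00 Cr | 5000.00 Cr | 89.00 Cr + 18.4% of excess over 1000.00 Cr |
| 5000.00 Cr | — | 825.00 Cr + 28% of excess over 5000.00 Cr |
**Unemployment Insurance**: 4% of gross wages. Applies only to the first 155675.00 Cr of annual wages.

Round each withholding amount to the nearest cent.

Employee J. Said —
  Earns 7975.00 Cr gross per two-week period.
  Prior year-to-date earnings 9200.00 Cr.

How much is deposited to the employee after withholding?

Canton Income Tax: taxable = 7975.00 Cr
  825.00 Cr + 28% × (7975.00 Cr − 5000.00 Cr) = 825.00 Cr + 28% × 2975.00 Cr = 1658.00 Cr
Unemployment Insurance: 4% × 7975.00 Cr = 319.00 Cr
Total withheld: 1658.00 Cr + 319.00 Cr = 1977.00 Cr
Net pay: 7975.00 Cr − 1977.00 Cr = 5998.00 Cr

5998.00 Cr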